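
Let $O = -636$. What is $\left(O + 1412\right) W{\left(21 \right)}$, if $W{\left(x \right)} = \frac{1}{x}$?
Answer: $\frac{776}{21} \approx 36.952$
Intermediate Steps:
$\left(O + 1412\right) W{\left(21 \right)} = \frac{-636 + 1412}{21} = 776 \cdot \frac{1}{21} = \frac{776}{21}$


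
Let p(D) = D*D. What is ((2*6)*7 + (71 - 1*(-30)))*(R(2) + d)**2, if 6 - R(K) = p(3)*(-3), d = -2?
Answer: 177785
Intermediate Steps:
p(D) = D**2
R(K) = 33 (R(K) = 6 - 3**2*(-3) = 6 - 9*(-3) = 6 - 1*(-27) = 6 + 27 = 33)
((2*6)*7 + (71 - 1*(-30)))*(R(2) + d)**2 = ((2*6)*7 + (71 - 1*(-30)))*(33 - 2)**2 = (12*7 + (71 + 30))*31**2 = (84 + 101)*961 = 185*961 = 177785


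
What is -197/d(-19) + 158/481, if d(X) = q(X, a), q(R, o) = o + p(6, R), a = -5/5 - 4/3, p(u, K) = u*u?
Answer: -268313/48581 ≈ -5.5230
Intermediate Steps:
p(u, K) = u**2
a = -7/3 (a = -5*1/5 - 4*1/3 = -1 - 4/3 = -7/3 ≈ -2.3333)
q(R, o) = 36 + o (q(R, o) = o + 6**2 = o + 36 = 36 + o)
d(X) = 101/3 (d(X) = 36 - 7/3 = 101/3)
-197/d(-19) + 158/481 = -197/101/3 + 158/481 = -197*3/101 + 158*(1/481) = -591/101 + 158/481 = -268313/48581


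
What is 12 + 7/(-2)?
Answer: 17/2 ≈ 8.5000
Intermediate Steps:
12 + 7/(-2) = 12 - ½*7 = 12 - 7/2 = 17/2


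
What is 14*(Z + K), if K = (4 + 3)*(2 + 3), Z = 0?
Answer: 490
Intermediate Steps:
K = 35 (K = 7*5 = 35)
14*(Z + K) = 14*(0 + 35) = 14*35 = 490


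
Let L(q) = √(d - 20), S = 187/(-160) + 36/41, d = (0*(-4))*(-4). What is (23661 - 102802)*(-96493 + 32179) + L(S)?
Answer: 5089874274 + 2*I*√5 ≈ 5.0899e+9 + 4.4721*I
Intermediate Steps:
d = 0 (d = 0*(-4) = 0)
S = -1907/6560 (S = 187*(-1/160) + 36*(1/41) = -187/160 + 36/41 = -1907/6560 ≈ -0.29070)
L(q) = 2*I*√5 (L(q) = √(0 - 20) = √(-20) = 2*I*√5)
(23661 - 102802)*(-96493 + 32179) + L(S) = (23661 - 102802)*(-96493 + 32179) + 2*I*√5 = -79141*(-64314) + 2*I*√5 = 5089874274 + 2*I*√5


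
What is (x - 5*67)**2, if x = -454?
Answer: 622521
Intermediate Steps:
(x - 5*67)**2 = (-454 - 5*67)**2 = (-454 - 335)**2 = (-789)**2 = 622521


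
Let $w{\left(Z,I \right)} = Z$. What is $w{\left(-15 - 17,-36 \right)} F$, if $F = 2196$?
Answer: $-70272$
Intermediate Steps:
$w{\left(-15 - 17,-36 \right)} F = \left(-15 - 17\right) 2196 = \left(-32\right) 2196 = -70272$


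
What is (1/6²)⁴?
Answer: 1/1679616 ≈ 5.9537e-7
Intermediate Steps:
(1/6²)⁴ = (1/36)⁴ = 1/1679616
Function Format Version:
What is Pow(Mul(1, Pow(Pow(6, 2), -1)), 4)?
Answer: Rational(1, 1679616) ≈ 5.9537e-7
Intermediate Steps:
Pow(Mul(1, Pow(Pow(6, 2), -1)), 4) = Pow(Mul(1, Pow(36, -1)), 4) = Pow(Mul(1, Rational(1, 36)), 4) = Pow(Rational(1, 36), 4) = Rational(1, 1679616)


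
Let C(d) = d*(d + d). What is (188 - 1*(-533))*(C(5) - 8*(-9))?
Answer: 87962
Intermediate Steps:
C(d) = 2*d**2 (C(d) = d*(2*d) = 2*d**2)
(188 - 1*(-533))*(C(5) - 8*(-9)) = (188 - 1*(-533))*(2*5**2 - 8*(-9)) = (188 + 533)*(2*25 + 72) = 721*(50 + 72) = 721*122 = 87962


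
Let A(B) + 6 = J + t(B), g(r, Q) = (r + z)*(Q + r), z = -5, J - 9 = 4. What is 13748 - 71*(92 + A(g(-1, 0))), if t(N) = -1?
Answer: 6790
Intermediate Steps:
J = 13 (J = 9 + 4 = 13)
g(r, Q) = (-5 + r)*(Q + r) (g(r, Q) = (r - 5)*(Q + r) = (-5 + r)*(Q + r))
A(B) = 6 (A(B) = -6 + (13 - 1) = -6 + 12 = 6)
13748 - 71*(92 + A(g(-1, 0))) = 13748 - 71*(92 + 6) = 13748 - 71*98 = 13748 - 1*6958 = 13748 - 6958 = 6790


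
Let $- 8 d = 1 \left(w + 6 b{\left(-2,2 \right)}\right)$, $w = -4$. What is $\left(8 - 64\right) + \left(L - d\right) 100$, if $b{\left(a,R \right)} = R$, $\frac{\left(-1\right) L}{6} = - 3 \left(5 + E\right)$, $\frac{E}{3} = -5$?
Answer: $-17956$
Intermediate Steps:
$E = -15$ ($E = 3 \left(-5\right) = -15$)
$L = -180$ ($L = - 6 \left(- 3 \left(5 - 15\right)\right) = - 6 \left(\left(-3\right) \left(-10\right)\right) = \left(-6\right) 30 = -180$)
$d = -1$ ($d = - \frac{1 \left(-4 + 6 \cdot 2\right)}{8} = - \frac{1 \left(-4 + 12\right)}{8} = - \frac{1 \cdot 8}{8} = \left(- \frac{1}{8}\right) 8 = -1$)
$\left(8 - 64\right) + \left(L - d\right) 100 = \left(8 - 64\right) + \left(-180 - -1\right) 100 = -56 + \left(-180 + 1\right) 100 = -56 - 17900 = -17956$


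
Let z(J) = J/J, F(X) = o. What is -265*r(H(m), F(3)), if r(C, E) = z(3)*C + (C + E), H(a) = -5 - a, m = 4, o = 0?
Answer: 4770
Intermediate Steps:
F(X) = 0
z(J) = 1
r(C, E) = E + 2*C (r(C, E) = 1*C + (C + E) = C + (C + E) = E + 2*C)
-265*r(H(m), F(3)) = -265*(0 + 2*(-5 - 1*4)) = -265*(0 + 2*(-5 - 4)) = -265*(0 + 2*(-9)) = -265*(0 - 18) = -265*(-18) = 4770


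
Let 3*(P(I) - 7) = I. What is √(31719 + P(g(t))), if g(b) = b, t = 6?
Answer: 4*√1983 ≈ 178.12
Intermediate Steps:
P(I) = 7 + I/3
√(31719 + P(g(t))) = √(31719 + (7 + (⅓)*6)) = √(31719 + (7 + 2)) = √(31719 + 9) = √31728 = 4*√1983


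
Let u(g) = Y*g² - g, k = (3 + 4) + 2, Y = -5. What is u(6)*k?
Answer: -1674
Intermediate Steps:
k = 9 (k = 7 + 2 = 9)
u(g) = -g - 5*g² (u(g) = -5*g² - g = -g - 5*g²)
u(6)*k = -1*6*(1 + 5*6)*9 = -1*6*(1 + 30)*9 = -1*6*31*9 = -186*9 = -1674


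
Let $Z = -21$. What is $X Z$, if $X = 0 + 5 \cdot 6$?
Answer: $-630$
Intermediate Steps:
$X = 30$ ($X = 0 + 30 = 30$)
$X Z = 30 \left(-21\right) = -630$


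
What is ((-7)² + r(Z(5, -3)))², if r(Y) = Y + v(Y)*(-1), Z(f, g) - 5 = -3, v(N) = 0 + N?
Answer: 2401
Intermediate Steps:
v(N) = N
Z(f, g) = 2 (Z(f, g) = 5 - 3 = 2)
r(Y) = 0 (r(Y) = Y + Y*(-1) = Y - Y = 0)
((-7)² + r(Z(5, -3)))² = ((-7)² + 0)² = (49 + 0)² = 49² = 2401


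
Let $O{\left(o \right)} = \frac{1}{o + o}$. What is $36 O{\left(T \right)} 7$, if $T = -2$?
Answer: $-63$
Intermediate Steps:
$O{\left(o \right)} = \frac{1}{2 o}$
$36 O{\left(T \right)} 7 = 36 \frac{1}{2 \left(-2\right)} 7 = 36 \cdot \frac{1}{2} \left(- \frac{1}{2}\right) 7 = 36 \left(- \frac{1}{4}\right) 7 = \left(-9\right) 7 = -63$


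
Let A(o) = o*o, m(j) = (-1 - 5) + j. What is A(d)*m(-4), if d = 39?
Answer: -15210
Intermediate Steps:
m(j) = -6 + j
A(o) = o²
A(d)*m(-4) = 39²*(-6 - 4) = 1521*(-10) = -15210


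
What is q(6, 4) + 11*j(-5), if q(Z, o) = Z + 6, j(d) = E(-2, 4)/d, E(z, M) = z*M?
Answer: 148/5 ≈ 29.600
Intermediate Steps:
E(z, M) = M*z
j(d) = -8/d (j(d) = (4*(-2))/d = -8/d)
q(Z, o) = 6 + Z
q(6, 4) + 11*j(-5) = (6 + 6) + 11*(-8/(-5)) = 12 + 11*(-8*(-⅕)) = 12 + 11*(8/5) = 12 + 88/5 = 148/5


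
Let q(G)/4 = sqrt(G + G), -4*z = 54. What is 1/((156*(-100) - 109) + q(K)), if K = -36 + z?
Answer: -15709/246774265 - 12*I*sqrt(11)/246774265 ≈ -6.3657e-5 - 1.6128e-7*I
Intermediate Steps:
z = -27/2 (z = -1/4*54 = -27/2 ≈ -13.500)
K = -99/2 (K = -36 - 27/2 = -99/2 ≈ -49.500)
q(G) = 4*sqrt(2)*sqrt(G) (q(G) = 4*sqrt(G + G) = 4*sqrt(2*G) = 4*(sqrt(2)*sqrt(G)) = 4*sqrt(2)*sqrt(G))
1/((156*(-100) - 109) + q(K)) = 1/((156*(-100) - 109) + 4*sqrt(2)*sqrt(-99/2)) = 1/((-15600 - 109) + 4*sqrt(2)*(3*I*sqrt(22)/2)) = 1/(-15709 + 12*I*sqrt(11))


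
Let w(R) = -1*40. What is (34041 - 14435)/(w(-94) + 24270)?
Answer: 9803/12115 ≈ 0.80916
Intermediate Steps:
w(R) = -40
(34041 - 14435)/(w(-94) + 24270) = (34041 - 14435)/(-40 + 24270) = 19606/24230 = 19606*(1/24230) = 9803/12115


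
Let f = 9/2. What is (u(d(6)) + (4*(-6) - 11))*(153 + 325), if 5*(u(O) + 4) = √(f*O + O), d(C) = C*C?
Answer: -18642 + 1434*√22/5 ≈ -17297.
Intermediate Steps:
d(C) = C²
f = 9/2 (f = 9*(½) = 9/2 ≈ 4.5000)
u(O) = -4 + √22*√O/10 (u(O) = -4 + √(9*O/2 + O)/5 = -4 + √(11*O/2)/5 = -4 + (√22*√O/2)/5 = -4 + √22*√O/10)
(u(d(6)) + (4*(-6) - 11))*(153 + 325) = ((-4 + √22*√(6²)/10) + (4*(-6) - 11))*(153 + 325) = ((-4 + √22*√36/10) + (-24 - 11))*478 = ((-4 + (⅒)*√22*6) - 35)*478 = ((-4 + 3*√22/5) - 35)*478 = (-39 + 3*√22/5)*478 = -18642 + 1434*√22/5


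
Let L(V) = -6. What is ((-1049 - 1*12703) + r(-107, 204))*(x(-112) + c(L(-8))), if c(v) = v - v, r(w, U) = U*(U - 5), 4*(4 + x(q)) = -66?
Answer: -550302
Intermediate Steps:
x(q) = -41/2 (x(q) = -4 + (¼)*(-66) = -4 - 33/2 = -41/2)
r(w, U) = U*(-5 + U)
c(v) = 0
((-1049 - 1*12703) + r(-107, 204))*(x(-112) + c(L(-8))) = ((-1049 - 1*12703) + 204*(-5 + 204))*(-41/2 + 0) = ((-1049 - 12703) + 204*199)*(-41/2) = (-13752 + 40596)*(-41/2) = 26844*(-41/2) = -550302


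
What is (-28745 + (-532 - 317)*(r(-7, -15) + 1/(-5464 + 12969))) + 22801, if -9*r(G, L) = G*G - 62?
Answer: -161442602/22515 ≈ -7170.4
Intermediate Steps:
r(G, L) = 62/9 - G²/9 (r(G, L) = -(G*G - 62)/9 = -(G² - 62)/9 = -(-62 + G²)/9 = 62/9 - G²/9)
(-28745 + (-532 - 317)*(r(-7, -15) + 1/(-5464 + 12969))) + 22801 = (-28745 + (-532 - 317)*((62/9 - ⅑*(-7)²) + 1/(-5464 + 12969))) + 22801 = (-28745 - 849*((62/9 - ⅑*49) + 1/7505)) + 22801 = (-28745 - 849*((62/9 - 49/9) + 1/7505)) + 22801 = (-28745 - 849*(13/9 + 1/7505)) + 22801 = (-28745 - 849*97574/67545) + 22801 = (-28745 - 27613442/22515) + 22801 = -674807117/22515 + 22801 = -161442602/22515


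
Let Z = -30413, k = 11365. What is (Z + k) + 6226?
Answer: -12822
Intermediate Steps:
(Z + k) + 6226 = (-30413 + 11365) + 6226 = -19048 + 6226 = -12822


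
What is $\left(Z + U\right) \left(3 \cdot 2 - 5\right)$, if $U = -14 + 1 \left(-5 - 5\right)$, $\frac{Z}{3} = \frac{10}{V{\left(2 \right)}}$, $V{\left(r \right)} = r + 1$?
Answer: $-14$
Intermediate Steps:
$V{\left(r \right)} = 1 + r$
$Z = 10$ ($Z = 3 \frac{10}{1 + 2} = 3 \cdot \frac{10}{3} = 10$)
$U = -24$ ($U = -14 + 1 \left(-10\right) = -14 - 10 = -24$)
$\left(Z + U\right) \left(3 \cdot 2 - 5\right) = \left(10 - 24\right) \left(3 \cdot 2 - 5\right) = - 14 \left(6 - 5\right) = \left(-14\right) 1 = -14$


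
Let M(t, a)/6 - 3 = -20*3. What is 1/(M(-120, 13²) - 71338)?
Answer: -1/71680 ≈ -1.3951e-5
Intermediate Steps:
M(t, a) = -342 (M(t, a) = 18 + 6*(-20*3) = 18 + 6*(-60) = 18 - 360 = -342)
1/(M(-120, 13²) - 71338) = 1/(-342 - 71338) = 1/(-71680) = -1/71680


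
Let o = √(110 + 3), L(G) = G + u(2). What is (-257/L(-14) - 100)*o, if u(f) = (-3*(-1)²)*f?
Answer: -1743*√113/20 ≈ -926.42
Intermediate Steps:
u(f) = -3*f (u(f) = (-3*1)*f = -3*f)
L(G) = -6 + G (L(G) = G - 3*2 = G - 6 = -6 + G)
o = √113 ≈ 10.630
(-257/L(-14) - 100)*o = (-257/(-6 - 14) - 100)*√113 = (-257/(-20) - 100)*√113 = (-257*(-1/20) - 100)*√113 = (257/20 - 100)*√113 = -1743*√113/20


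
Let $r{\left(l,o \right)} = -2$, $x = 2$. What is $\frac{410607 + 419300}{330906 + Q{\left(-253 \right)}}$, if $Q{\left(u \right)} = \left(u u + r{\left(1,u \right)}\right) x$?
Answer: $\frac{829907}{458920} \approx 1.8084$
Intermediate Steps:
$Q{\left(u \right)} = -4 + 2 u^{2}$ ($Q{\left(u \right)} = \left(u u - 2\right) 2 = \left(u^{2} - 2\right) 2 = \left(-2 + u^{2}\right) 2 = -4 + 2 u^{2}$)
$\frac{410607 + 419300}{330906 + Q{\left(-253 \right)}} = \frac{410607 + 419300}{330906 - \left(4 - 2 \left(-253\right)^{2}\right)} = \frac{829907}{330906 + \left(-4 + 2 \cdot 64009\right)} = \frac{829907}{330906 + \left(-4 + 128018\right)} = \frac{829907}{330906 + 128014} = \frac{829907}{458920}$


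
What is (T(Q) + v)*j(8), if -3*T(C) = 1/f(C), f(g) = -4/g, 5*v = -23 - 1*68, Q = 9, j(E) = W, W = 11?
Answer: -3839/20 ≈ -191.95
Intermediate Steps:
j(E) = 11
v = -91/5 (v = (-23 - 1*68)/5 = (-23 - 68)/5 = (⅕)*(-91) = -91/5 ≈ -18.200)
T(C) = C/12 (T(C) = -(-C/4)/3 = -(-1)*C/12 = C/12)
(T(Q) + v)*j(8) = ((1/12)*9 - 91/5)*11 = (¾ - 91/5)*11 = -349/20*11 = -3839/20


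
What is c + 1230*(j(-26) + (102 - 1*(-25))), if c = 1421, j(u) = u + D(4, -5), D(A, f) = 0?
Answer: 125651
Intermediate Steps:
j(u) = u (j(u) = u + 0 = u)
c + 1230*(j(-26) + (102 - 1*(-25))) = 1421 + 1230*(-26 + (102 - 1*(-25))) = 1421 + 1230*(-26 + (102 + 25)) = 1421 + 1230*(-26 + 127) = 1421 + 1230*101 = 1421 + 124230 = 125651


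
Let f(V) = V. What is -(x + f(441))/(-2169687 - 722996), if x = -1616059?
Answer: -1615618/2892683 ≈ -0.55852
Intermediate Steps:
-(x + f(441))/(-2169687 - 722996) = -(-1616059 + 441)/(-2169687 - 722996) = -(-1615618)/(-2892683) = -(-1615618)*(-1)/2892683 = -1*1615618/2892683 = -1615618/2892683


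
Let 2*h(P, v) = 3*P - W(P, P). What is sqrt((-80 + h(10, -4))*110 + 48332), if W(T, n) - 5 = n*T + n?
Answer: 3*sqrt(3873) ≈ 186.70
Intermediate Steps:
W(T, n) = 5 + n + T*n (W(T, n) = 5 + (n*T + n) = 5 + (T*n + n) = 5 + (n + T*n) = 5 + n + T*n)
h(P, v) = -5/2 + P - P**2/2 (h(P, v) = (3*P - (5 + P + P*P))/2 = (3*P - (5 + P + P**2))/2 = (3*P + (-5 - P - P**2))/2 = (-5 - P**2 + 2*P)/2 = -5/2 + P - P**2/2)
sqrt((-80 + h(10, -4))*110 + 48332) = sqrt((-80 + (-5/2 + 10 - 1/2*10**2))*110 + 48332) = sqrt((-80 + (-5/2 + 10 - 1/2*100))*110 + 48332) = sqrt((-80 + (-5/2 + 10 - 50))*110 + 48332) = sqrt((-80 - 85/2)*110 + 48332) = sqrt(-245/2*110 + 48332) = sqrt(-13475 + 48332) = sqrt(34857) = 3*sqrt(3873)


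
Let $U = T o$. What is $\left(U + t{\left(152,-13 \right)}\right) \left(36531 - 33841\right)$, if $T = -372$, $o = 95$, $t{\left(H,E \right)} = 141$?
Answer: $-94685310$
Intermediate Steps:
$U = -35340$ ($U = \left(-372\right) 95 = -35340$)
$\left(U + t{\left(152,-13 \right)}\right) \left(36531 - 33841\right) = \left(-35340 + 141\right) \left(36531 - 33841\right) = \left(-35199\right) 2690 = -94685310$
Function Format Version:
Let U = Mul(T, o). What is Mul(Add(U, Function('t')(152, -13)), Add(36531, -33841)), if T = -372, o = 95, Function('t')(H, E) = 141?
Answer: -94685310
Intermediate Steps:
U = -35340 (U = Mul(-372, 95) = -35340)
Mul(Add(U, Function('t')(152, -13)), Add(36531, -33841)) = Mul(Add(-35340, 141), Add(36531, -33841)) = Mul(-35199, 2690) = -94685310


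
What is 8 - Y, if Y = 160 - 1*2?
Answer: -150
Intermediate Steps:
Y = 158 (Y = 160 - 2 = 158)
8 - Y = 8 - 1*158 = 8 - 158 = -150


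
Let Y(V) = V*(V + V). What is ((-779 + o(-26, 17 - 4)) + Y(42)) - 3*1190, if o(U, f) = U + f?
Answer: -834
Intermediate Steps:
Y(V) = 2*V² (Y(V) = V*(2*V) = 2*V²)
((-779 + o(-26, 17 - 4)) + Y(42)) - 3*1190 = ((-779 + (-26 + (17 - 4))) + 2*42²) - 3*1190 = ((-779 + (-26 + 13)) + 2*1764) - 1*3570 = ((-779 - 13) + 3528) - 3570 = (-792 + 3528) - 3570 = 2736 - 3570 = -834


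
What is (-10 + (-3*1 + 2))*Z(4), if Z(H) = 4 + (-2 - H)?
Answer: 22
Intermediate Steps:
Z(H) = 2 - H
(-10 + (-3*1 + 2))*Z(4) = (-10 + (-3*1 + 2))*(2 - 1*4) = (-10 + (-3 + 2))*(2 - 4) = (-10 - 1)*(-2) = -11*(-2) = 22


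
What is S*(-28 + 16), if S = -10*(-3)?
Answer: -360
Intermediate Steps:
S = 30
S*(-28 + 16) = 30*(-28 + 16) = 30*(-12) = -360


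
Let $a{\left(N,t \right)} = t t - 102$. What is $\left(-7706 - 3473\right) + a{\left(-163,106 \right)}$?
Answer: $-45$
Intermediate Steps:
$a{\left(N,t \right)} = -102 + t^{2}$ ($a{\left(N,t \right)} = t^{2} - 102 = -102 + t^{2}$)
$\left(-7706 - 3473\right) + a{\left(-163,106 \right)} = \left(-7706 - 3473\right) - \left(102 - 106^{2}\right) = -11179 + \left(-102 + 11236\right) = -11179 + 11134 = -45$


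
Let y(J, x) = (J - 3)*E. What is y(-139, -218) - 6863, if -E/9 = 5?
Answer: -473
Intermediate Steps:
E = -45 (E = -9*5 = -45)
y(J, x) = 135 - 45*J (y(J, x) = (J - 3)*(-45) = (-3 + J)*(-45) = 135 - 45*J)
y(-139, -218) - 6863 = (135 - 45*(-139)) - 6863 = (135 + 6255) - 6863 = 6390 - 6863 = -473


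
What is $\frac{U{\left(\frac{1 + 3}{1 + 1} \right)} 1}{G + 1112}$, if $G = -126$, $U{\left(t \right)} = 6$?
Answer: $\frac{3}{493} \approx 0.0060852$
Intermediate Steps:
$\frac{U{\left(\frac{1 + 3}{1 + 1} \right)} 1}{G + 1112} = \frac{6 \cdot 1}{-126 + 1112} = \frac{1}{986} \cdot 6 = \frac{3}{493}$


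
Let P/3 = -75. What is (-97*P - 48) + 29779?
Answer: 51556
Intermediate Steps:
P = -225 (P = 3*(-75) = -225)
(-97*P - 48) + 29779 = (-97*(-225) - 48) + 29779 = (21825 - 48) + 29779 = 21777 + 29779 = 51556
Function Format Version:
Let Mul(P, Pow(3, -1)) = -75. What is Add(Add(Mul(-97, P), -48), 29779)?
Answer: 51556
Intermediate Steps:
P = -225 (P = Mul(3, -75) = -225)
Add(Add(Mul(-97, P), -48), 29779) = Add(Add(Mul(-97, -225), -48), 29779) = Add(Add(21825, -48), 29779) = Add(21777, 29779) = 51556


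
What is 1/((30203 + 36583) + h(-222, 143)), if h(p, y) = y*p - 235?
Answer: 1/34805 ≈ 2.8732e-5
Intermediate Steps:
h(p, y) = -235 + p*y (h(p, y) = p*y - 235 = -235 + p*y)
1/((30203 + 36583) + h(-222, 143)) = 1/((30203 + 36583) + (-235 - 222*143)) = 1/(66786 + (-235 - 31746)) = 1/(66786 - 31981) = 1/34805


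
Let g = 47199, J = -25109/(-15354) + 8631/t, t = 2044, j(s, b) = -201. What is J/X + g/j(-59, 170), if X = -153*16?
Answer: -86337958203541/367672042944 ≈ -234.82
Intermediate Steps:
J = 13131655/2241684 (J = -25109/(-15354) + 8631/2044 = -25109*(-1/15354) + 8631*(1/2044) = 25109/15354 + 1233/292 = 13131655/2241684 ≈ 5.8579)
X = -2448
J/X + g/j(-59, 170) = (13131655/2241684)/(-2448) + 47199/(-201) = (13131655/2241684)*(-1/2448) + 47199*(-1/201) = -13131655/5487642432 - 15733/67 = -86337958203541/367672042944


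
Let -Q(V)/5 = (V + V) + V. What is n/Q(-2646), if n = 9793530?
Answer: 108817/441 ≈ 246.75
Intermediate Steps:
Q(V) = -15*V (Q(V) = -5*((V + V) + V) = -5*(2*V + V) = -15*V)
n/Q(-2646) = 9793530/((-15*(-2646))) = 9793530/39690 = 9793530*(1/39690) = 108817/441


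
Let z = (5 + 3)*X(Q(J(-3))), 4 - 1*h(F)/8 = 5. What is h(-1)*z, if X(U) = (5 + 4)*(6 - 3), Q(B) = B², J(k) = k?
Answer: -1728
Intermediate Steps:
h(F) = -8 (h(F) = 32 - 8*5 = 32 - 40 = -8)
X(U) = 27 (X(U) = 9*3 = 27)
z = 216 (z = (5 + 3)*27 = 8*27 = 216)
h(-1)*z = -8*216 = -1728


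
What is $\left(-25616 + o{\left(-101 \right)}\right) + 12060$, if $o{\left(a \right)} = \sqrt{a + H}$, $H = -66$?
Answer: $-13556 + i \sqrt{167} \approx -13556.0 + 12.923 i$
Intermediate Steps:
$o{\left(a \right)} = \sqrt{-66 + a}$ ($o{\left(a \right)} = \sqrt{a - 66} = \sqrt{-66 + a}$)
$\left(-25616 + o{\left(-101 \right)}\right) + 12060 = \left(-25616 + \sqrt{-66 - 101}\right) + 12060 = \left(-25616 + \sqrt{-167}\right) + 12060 = \left(-25616 + i \sqrt{167}\right) + 12060 = -13556 + i \sqrt{167}$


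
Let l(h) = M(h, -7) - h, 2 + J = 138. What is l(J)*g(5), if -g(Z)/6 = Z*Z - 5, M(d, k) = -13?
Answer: 17880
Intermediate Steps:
J = 136 (J = -2 + 138 = 136)
g(Z) = 30 - 6*Z² (g(Z) = -6*(Z*Z - 5) = -6*(Z² - 5) = -6*(-5 + Z²) = 30 - 6*Z²)
l(h) = -13 - h
l(J)*g(5) = (-13 - 1*136)*(30 - 6*5²) = (-13 - 136)*(30 - 6*25) = -149*(30 - 150) = -149*(-120) = 17880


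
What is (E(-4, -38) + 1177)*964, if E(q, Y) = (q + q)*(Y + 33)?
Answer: 1173188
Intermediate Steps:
E(q, Y) = 2*q*(33 + Y) (E(q, Y) = (2*q)*(33 + Y) = 2*q*(33 + Y))
(E(-4, -38) + 1177)*964 = (2*(-4)*(33 - 38) + 1177)*964 = (2*(-4)*(-5) + 1177)*964 = (40 + 1177)*964 = 1217*964 = 1173188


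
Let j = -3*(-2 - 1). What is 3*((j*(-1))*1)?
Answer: -27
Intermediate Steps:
j = 9 (j = -3*(-3) = 9)
3*((j*(-1))*1) = 3*((9*(-1))*1) = 3*(-9*1) = 3*(-9) = -27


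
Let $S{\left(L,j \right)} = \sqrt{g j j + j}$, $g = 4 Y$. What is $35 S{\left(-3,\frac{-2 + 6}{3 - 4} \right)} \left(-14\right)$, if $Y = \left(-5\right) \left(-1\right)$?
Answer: $- 980 \sqrt{79} \approx -8710.4$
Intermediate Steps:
$Y = 5$
$g = 20$ ($g = 4 \cdot 5 = 20$)
$S{\left(L,j \right)} = \sqrt{j + 20 j^{2}}$ ($S{\left(L,j \right)} = \sqrt{20 j j + j} = \sqrt{20 j^{2} + j} = \sqrt{j + 20 j^{2}}$)
$35 S{\left(-3,\frac{-2 + 6}{3 - 4} \right)} \left(-14\right) = 35 \sqrt{\frac{-2 + 6}{3 - 4} \left(1 + 20 \frac{-2 + 6}{3 - 4}\right)} \left(-14\right) = 35 \sqrt{\frac{4}{-1} \left(1 + 20 \frac{4}{-1}\right)} \left(-14\right) = 35 \sqrt{4 \left(-1\right) \left(1 + 20 \cdot 4 \left(-1\right)\right)} \left(-14\right) = 35 \sqrt{- 4 \left(1 + 20 \left(-4\right)\right)} \left(-14\right) = 35 \sqrt{- 4 \left(1 - 80\right)} \left(-14\right) = 35 \sqrt{\left(-4\right) \left(-79\right)} \left(-14\right) = 35 \sqrt{316} \left(-14\right) = 35 \cdot 2 \sqrt{79} \left(-14\right) = 70 \sqrt{79} \left(-14\right) = - 980 \sqrt{79}$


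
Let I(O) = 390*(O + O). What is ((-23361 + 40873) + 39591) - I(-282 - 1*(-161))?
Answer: 151483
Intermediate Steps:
I(O) = 780*O (I(O) = 390*(2*O) = 780*O)
((-23361 + 40873) + 39591) - I(-282 - 1*(-161)) = ((-23361 + 40873) + 39591) - 780*(-282 - 1*(-161)) = (17512 + 39591) - 780*(-282 + 161) = 57103 - 780*(-121) = 57103 - 1*(-94380) = 57103 + 94380 = 151483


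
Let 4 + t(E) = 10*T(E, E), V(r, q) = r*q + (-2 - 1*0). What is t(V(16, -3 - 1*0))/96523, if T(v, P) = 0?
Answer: -4/96523 ≈ -4.1441e-5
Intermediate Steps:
V(r, q) = -2 + q*r (V(r, q) = q*r + (-2 + 0) = q*r - 2 = -2 + q*r)
t(E) = -4 (t(E) = -4 + 10*0 = -4 + 0 = -4)
t(V(16, -3 - 1*0))/96523 = -4/96523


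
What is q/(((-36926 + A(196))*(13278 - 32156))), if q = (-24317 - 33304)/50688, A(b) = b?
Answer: -19207/11715499530240 ≈ -1.6395e-9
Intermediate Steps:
q = -19207/16896 (q = -57621*1/50688 = -19207/16896 ≈ -1.1368)
q/(((-36926 + A(196))*(13278 - 32156))) = -19207*1/((-36926 + 196)*(13278 - 32156))/16896 = -19207/(16896*((-36730*(-18878)))) = -19207/16896/693388940 = -19207/16896*1/693388940 = -19207/11715499530240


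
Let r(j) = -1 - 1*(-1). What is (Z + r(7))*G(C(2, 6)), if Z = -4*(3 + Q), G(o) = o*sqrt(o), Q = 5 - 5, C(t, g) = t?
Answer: -24*sqrt(2) ≈ -33.941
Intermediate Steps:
Q = 0
G(o) = o**(3/2)
r(j) = 0 (r(j) = -1 + 1 = 0)
Z = -12 (Z = -4*(3 + 0) = -4*3 = -12)
(Z + r(7))*G(C(2, 6)) = (-12 + 0)*2**(3/2) = -24*sqrt(2)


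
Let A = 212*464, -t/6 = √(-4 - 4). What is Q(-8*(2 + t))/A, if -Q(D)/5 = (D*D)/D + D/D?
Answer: 75/98368 - 15*I*√2/3074 ≈ 0.00076244 - 0.0069008*I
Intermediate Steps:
t = -12*I*√2 (t = -6*√(-4 - 4) = -12*I*√2 ≈ -16.971*I)
A = 98368
Q(D) = -5 - 5*D (Q(D) = -5*((D*D)/D + D/D) = -5*(D²/D + 1) = -5*(D + 1) = -5*(1 + D) = -5 - 5*D)
Q(-8*(2 + t))/A = (-5 - (-40)*(2 - 12*I*√2))/98368 = (-5 - 5*(-16 + 96*I*√2))*(1/98368) = (-5 + (80 - 480*I*√2))*(1/98368) = (75 - 480*I*√2)*(1/98368) = 75/98368 - 15*I*√2/3074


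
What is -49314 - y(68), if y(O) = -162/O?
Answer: -1676595/34 ≈ -49312.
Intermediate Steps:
-49314 - y(68) = -49314 - (-162)/68 = -49314 - 1*(-81/34) = -49314 + 81/34 = -1676595/34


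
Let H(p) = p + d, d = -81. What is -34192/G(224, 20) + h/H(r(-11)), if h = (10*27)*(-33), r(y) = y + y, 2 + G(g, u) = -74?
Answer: 1049734/1957 ≈ 536.40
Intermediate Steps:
G(g, u) = -76 (G(g, u) = -2 - 74 = -76)
r(y) = 2*y
h = -8910 (h = 270*(-33) = -8910)
H(p) = -81 + p (H(p) = p - 81 = -81 + p)
-34192/G(224, 20) + h/H(r(-11)) = -34192/(-76) - 8910/(-81 + 2*(-11)) = -34192*(-1/76) - 8910/(-81 - 22) = 8548/19 - 8910/(-103) = 8548/19 - 8910*(-1/103) = 8548/19 + 8910/103 = 1049734/1957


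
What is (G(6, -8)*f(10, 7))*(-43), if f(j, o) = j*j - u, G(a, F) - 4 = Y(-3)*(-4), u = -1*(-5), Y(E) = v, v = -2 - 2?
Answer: -81700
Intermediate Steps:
v = -4
Y(E) = -4
u = 5
G(a, F) = 20 (G(a, F) = 4 - 4*(-4) = 4 + 16 = 20)
f(j, o) = -5 + j**2 (f(j, o) = j*j - 1*5 = j**2 - 5 = -5 + j**2)
(G(6, -8)*f(10, 7))*(-43) = (20*(-5 + 10**2))*(-43) = (20*(-5 + 100))*(-43) = (20*95)*(-43) = 1900*(-43) = -81700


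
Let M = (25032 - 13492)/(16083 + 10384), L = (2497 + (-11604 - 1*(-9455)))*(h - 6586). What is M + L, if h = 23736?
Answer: 157960360940/26467 ≈ 5.9682e+6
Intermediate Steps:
L = 5968200 (L = (2497 + (-11604 - 1*(-9455)))*(23736 - 6586) = (2497 + (-11604 + 9455))*17150 = (2497 - 2149)*17150 = 348*17150 = 5968200)
M = 11540/26467 ≈ 0.43601
M + L = 11540/26467 + 5968200 = 157960360940/26467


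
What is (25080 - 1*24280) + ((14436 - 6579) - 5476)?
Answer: 3181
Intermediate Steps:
(25080 - 1*24280) + ((14436 - 6579) - 5476) = (25080 - 24280) + (7857 - 5476) = 800 + 2381 = 3181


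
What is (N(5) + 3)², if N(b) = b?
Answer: 64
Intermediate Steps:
(N(5) + 3)² = (5 + 3)² = 8² = 64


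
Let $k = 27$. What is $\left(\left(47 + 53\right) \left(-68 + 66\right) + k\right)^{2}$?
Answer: $29929$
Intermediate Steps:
$\left(\left(47 + 53\right) \left(-68 + 66\right) + k\right)^{2} = \left(\left(47 + 53\right) \left(-68 + 66\right) + 27\right)^{2} = \left(100 \left(-2\right) + 27\right)^{2} = \left(-200 + 27\right)^{2} = \left(-173\right)^{2} = 29929$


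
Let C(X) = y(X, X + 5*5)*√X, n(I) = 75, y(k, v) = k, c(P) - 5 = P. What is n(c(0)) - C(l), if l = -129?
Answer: 75 + 129*I*√129 ≈ 75.0 + 1465.2*I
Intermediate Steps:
c(P) = 5 + P
C(X) = X^(3/2) (C(X) = X*√X = X^(3/2))
n(c(0)) - C(l) = 75 - (-129)^(3/2) = 75 - (-129)*I*√129 = 75 + 129*I*√129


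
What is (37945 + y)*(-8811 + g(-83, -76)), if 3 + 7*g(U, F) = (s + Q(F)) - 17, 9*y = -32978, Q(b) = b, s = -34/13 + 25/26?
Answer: -495537864307/1638 ≈ -3.0253e+8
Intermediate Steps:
s = -43/26 (s = -34*1/13 + 25*(1/26) = -34/13 + 25/26 = -43/26 ≈ -1.6538)
y = -32978/9 (y = (⅑)*(-32978) = -32978/9 ≈ -3664.2)
g(U, F) = -563/182 + F/7 (g(U, F) = -3/7 + ((-43/26 + F) - 17)/7 = -3/7 + (-485/26 + F)/7 = -3/7 + (-485/182 + F/7) = -563/182 + F/7)
(37945 + y)*(-8811 + g(-83, -76)) = (37945 - 32978/9)*(-8811 + (-563/182 + (⅐)*(-76))) = 308527*(-8811 + (-563/182 - 76/7))/9 = 308527*(-8811 - 2539/182)/9 = (308527/9)*(-1606141/182) = -495537864307/1638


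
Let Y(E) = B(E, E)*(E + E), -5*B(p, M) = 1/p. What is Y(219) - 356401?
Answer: -1782007/5 ≈ -3.5640e+5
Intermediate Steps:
B(p, M) = -1/(5*p)
Y(E) = -⅖ (Y(E) = (-1/(5*E))*(E + E) = (-1/(5*E))*(2*E) = -⅖)
Y(219) - 356401 = -⅖ - 356401 = -1782007/5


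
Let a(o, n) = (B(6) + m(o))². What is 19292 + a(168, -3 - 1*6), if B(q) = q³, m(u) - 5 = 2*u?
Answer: 329541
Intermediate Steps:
m(u) = 5 + 2*u
a(o, n) = (221 + 2*o)² (a(o, n) = (6³ + (5 + 2*o))² = (216 + (5 + 2*o))² = (221 + 2*o)²)
19292 + a(168, -3 - 1*6) = 19292 + (221 + 2*168)² = 19292 + (221 + 336)² = 19292 + 557² = 19292 + 310249 = 329541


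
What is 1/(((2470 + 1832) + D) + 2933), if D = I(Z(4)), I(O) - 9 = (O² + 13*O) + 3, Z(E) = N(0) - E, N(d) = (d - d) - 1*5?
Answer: 1/7211 ≈ 0.00013868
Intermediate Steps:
N(d) = -5 (N(d) = 0 - 5 = -5)
Z(E) = -5 - E
I(O) = 12 + O² + 13*O (I(O) = 9 + ((O² + 13*O) + 3) = 9 + (3 + O² + 13*O) = 12 + O² + 13*O)
D = -24 (D = 12 + (-5 - 1*4)² + 13*(-5 - 1*4) = 12 + (-5 - 4)² + 13*(-5 - 4) = 12 + (-9)² + 13*(-9) = 12 + 81 - 117 = -24)
1/(((2470 + 1832) + D) + 2933) = 1/(((2470 + 1832) - 24) + 2933) = 1/((4302 - 24) + 2933) = 1/(4278 + 2933) = 1/7211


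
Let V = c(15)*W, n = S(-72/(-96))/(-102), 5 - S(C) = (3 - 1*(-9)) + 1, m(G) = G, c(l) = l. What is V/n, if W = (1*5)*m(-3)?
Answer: -11475/4 ≈ -2868.8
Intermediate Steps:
S(C) = -8 (S(C) = 5 - ((3 - 1*(-9)) + 1) = 5 - ((3 + 9) + 1) = 5 - (12 + 1) = 5 - 1*13 = 5 - 13 = -8)
W = -15 (W = (1*5)*(-3) = 5*(-3) = -15)
n = 4/51 (n = -8/(-102) = -8*(-1/102) = 4/51 ≈ 0.078431)
V = -225 (V = 15*(-15) = -225)
V/n = -225/4/51 = -225*51/4 = -11475/4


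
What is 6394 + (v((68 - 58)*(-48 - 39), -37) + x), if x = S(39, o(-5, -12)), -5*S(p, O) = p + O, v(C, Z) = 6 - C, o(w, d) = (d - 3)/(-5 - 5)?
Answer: 72619/10 ≈ 7261.9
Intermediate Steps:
o(w, d) = 3/10 - d/10 (o(w, d) = (-3 + d)/(-10) = (-3 + d)*(-1/10) = 3/10 - d/10)
S(p, O) = -O/5 - p/5 (S(p, O) = -(p + O)/5 = -(O + p)/5 = -O/5 - p/5)
x = -81/10 (x = -(3/10 - 1/10*(-12))/5 - 1/5*39 = -(3/10 + 6/5)/5 - 39/5 = -1/5*3/2 - 39/5 = -3/10 - 39/5 = -81/10 ≈ -8.1000)
6394 + (v((68 - 58)*(-48 - 39), -37) + x) = 6394 + ((6 - (68 - 58)*(-48 - 39)) - 81/10) = 6394 + ((6 - 10*(-87)) - 81/10) = 6394 + ((6 - 1*(-870)) - 81/10) = 6394 + ((6 + 870) - 81/10) = 6394 + (876 - 81/10) = 6394 + 8679/10 = 72619/10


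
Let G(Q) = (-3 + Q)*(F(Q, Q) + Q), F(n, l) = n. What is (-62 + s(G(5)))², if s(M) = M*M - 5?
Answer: 110889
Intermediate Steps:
G(Q) = 2*Q*(-3 + Q) (G(Q) = (-3 + Q)*(Q + Q) = (-3 + Q)*(2*Q) = 2*Q*(-3 + Q))
s(M) = -5 + M² (s(M) = M² - 5 = -5 + M²)
(-62 + s(G(5)))² = (-62 + (-5 + (2*5*(-3 + 5))²))² = (-62 + (-5 + (2*5*2)²))² = (-62 + (-5 + 20²))² = (-62 + (-5 + 400))² = (-62 + 395)² = 333² = 110889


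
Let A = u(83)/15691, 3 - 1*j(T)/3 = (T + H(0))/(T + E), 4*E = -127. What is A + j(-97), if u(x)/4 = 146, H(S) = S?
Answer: 54764221/8080865 ≈ 6.7770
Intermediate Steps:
E = -127/4 (E = (¼)*(-127) = -127/4 ≈ -31.750)
u(x) = 584 (u(x) = 4*146 = 584)
j(T) = 9 - 3*T/(-127/4 + T) (j(T) = 9 - 3*(T + 0)/(T - 127/4) = 9 - 3*T/(-127/4 + T))
A = 584/15691 ≈ 0.037219
A + j(-97) = 584/15691 + 3*(-381 + 8*(-97))/(-127 + 4*(-97)) = 584/15691 + 3*(-381 - 776)/(-127 - 388) = 584/15691 + 3*(-1157)/(-515) = 584/15691 + 3*(-1/515)*(-1157) = 584/15691 + 3471/515 = 54764221/8080865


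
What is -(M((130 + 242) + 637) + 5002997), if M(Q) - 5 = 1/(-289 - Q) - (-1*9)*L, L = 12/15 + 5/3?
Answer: -32469627053/6490 ≈ -5.0030e+6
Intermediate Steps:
L = 37/15 (L = 12*(1/15) + 5*(⅓) = ⅘ + 5/3 = 37/15 ≈ 2.4667)
M(Q) = 136/5 + 1/(-289 - Q) (M(Q) = 5 + (1/(-289 - Q) - (-1*9)*37/15) = 5 + (1/(-289 - Q) - (-9)*37/15) = 5 + (1/(-289 - Q) - 1*(-111/5)) = 5 + (1/(-289 - Q) + 111/5) = 5 + (111/5 + 1/(-289 - Q)) = 136/5 + 1/(-289 - Q))
-(M((130 + 242) + 637) + 5002997) = -((39299 + 136*((130 + 242) + 637))/(5*(289 + ((130 + 242) + 637))) + 5002997) = -((39299 + 136*(372 + 637))/(5*(289 + (372 + 637))) + 5002997) = -((39299 + 136*1009)/(5*(289 + 1009)) + 5002997) = -((⅕)*(39299 + 137224)/1298 + 5002997) = -((⅕)*(1/1298)*176523 + 5002997) = -(176523/6490 + 5002997) = -1*32469627053/6490 = -32469627053/6490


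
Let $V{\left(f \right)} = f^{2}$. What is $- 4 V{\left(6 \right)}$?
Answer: $-144$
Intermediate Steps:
$- 4 V{\left(6 \right)} = - 4 \cdot 6^{2} = \left(-4\right) 36 = -144$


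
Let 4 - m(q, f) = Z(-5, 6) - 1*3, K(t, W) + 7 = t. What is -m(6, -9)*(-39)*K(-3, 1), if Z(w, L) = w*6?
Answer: -14430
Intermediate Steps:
K(t, W) = -7 + t
Z(w, L) = 6*w
m(q, f) = 37 (m(q, f) = 4 - (6*(-5) - 1*3) = 4 - (-30 - 3) = 4 - 1*(-33) = 4 + 33 = 37)
-m(6, -9)*(-39)*K(-3, 1) = -37*(-39)*(-7 - 3) = -(-1443)*(-10) = -1*14430 = -14430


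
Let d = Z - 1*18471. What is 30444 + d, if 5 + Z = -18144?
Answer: -6176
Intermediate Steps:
Z = -18149 (Z = -5 - 18144 = -18149)
d = -36620 (d = -18149 - 1*18471 = -18149 - 18471 = -36620)
30444 + d = 30444 - 36620 = -6176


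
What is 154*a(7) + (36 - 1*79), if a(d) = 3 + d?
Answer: 1497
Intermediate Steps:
154*a(7) + (36 - 1*79) = 154*(3 + 7) + (36 - 1*79) = 154*10 + (36 - 79) = 1540 - 43 = 1497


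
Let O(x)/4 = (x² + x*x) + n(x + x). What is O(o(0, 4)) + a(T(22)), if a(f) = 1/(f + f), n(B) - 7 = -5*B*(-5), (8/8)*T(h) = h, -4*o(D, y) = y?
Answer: -7215/44 ≈ -163.98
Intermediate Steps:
o(D, y) = -y/4
T(h) = h
n(B) = 7 + 25*B (n(B) = 7 - 5*B*(-5) = 7 + 25*B)
a(f) = 1/(2*f)
O(x) = 28 + 8*x² + 200*x (O(x) = 4*((x² + x*x) + (7 + 25*(x + x))) = 4*((x² + x²) + (7 + 25*(2*x))) = 4*(2*x² + (7 + 50*x)) = 4*(7 + 2*x² + 50*x) = 28 + 8*x² + 200*x)
O(o(0, 4)) + a(T(22)) = (28 + 8*(-¼*4)² + 200*(-¼*4)) + (½)/22 = (28 + 8*(-1)² + 200*(-1)) + (½)*(1/22) = (28 + 8*1 - 200) + 1/44 = (28 + 8 - 200) + 1/44 = -164 + 1/44 = -7215/44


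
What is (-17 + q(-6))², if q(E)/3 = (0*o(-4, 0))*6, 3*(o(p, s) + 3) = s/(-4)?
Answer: 289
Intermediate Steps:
o(p, s) = -3 - s/12 (o(p, s) = -3 + (s/(-4))/3 = -3 + (s*(-¼))/3 = -3 + (-s/4)/3 = -3 - s/12)
q(E) = 0 (q(E) = 3*((0*(-3 - 1/12*0))*6) = 3*((0*(-3 + 0))*6) = 3*((0*(-3))*6) = 3*(0*6) = 3*0 = 0)
(-17 + q(-6))² = (-17 + 0)² = (-17)² = 289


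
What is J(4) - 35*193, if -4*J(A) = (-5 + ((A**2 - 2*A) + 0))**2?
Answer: -27029/4 ≈ -6757.3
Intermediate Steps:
J(A) = -(-5 + A**2 - 2*A)**2/4 (J(A) = -(-5 + ((A**2 - 2*A) + 0))**2/4 = -(-5 + (A**2 - 2*A))**2/4 = -(-5 + A**2 - 2*A)**2/4)
J(4) - 35*193 = -(5 - 1*4**2 + 2*4)**2/4 - 35*193 = -(5 - 1*16 + 8)**2/4 - 6755 = -(5 - 16 + 8)**2/4 - 6755 = -1/4*(-3)**2 - 6755 = -1/4*9 - 6755 = -9/4 - 6755 = -27029/4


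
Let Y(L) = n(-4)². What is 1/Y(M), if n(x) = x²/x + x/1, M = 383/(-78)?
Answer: 1/64 ≈ 0.015625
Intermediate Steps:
M = -383/78 (M = 383*(-1/78) = -383/78 ≈ -4.9103)
n(x) = 2*x (n(x) = x + x*1 = x + x = 2*x)
Y(L) = 64 (Y(L) = (2*(-4))² = (-8)² = 64)
1/Y(M) = 1/64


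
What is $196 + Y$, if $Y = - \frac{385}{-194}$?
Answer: $\frac{38409}{194} \approx 197.98$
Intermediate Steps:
$Y = \frac{385}{194}$ ($Y = \left(-385\right) \left(- \frac{1}{194}\right) = \frac{385}{194} \approx 1.9845$)
$196 + Y = 196 + \frac{385}{194} = \frac{38409}{194}$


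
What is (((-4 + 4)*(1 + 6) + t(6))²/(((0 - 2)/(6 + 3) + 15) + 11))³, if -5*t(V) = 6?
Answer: 531441/3048625000 ≈ 0.00017432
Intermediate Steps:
t(V) = -6/5 (t(V) = -⅕*6 = -6/5)
(((-4 + 4)*(1 + 6) + t(6))²/(((0 - 2)/(6 + 3) + 15) + 11))³ = (((-4 + 4)*(1 + 6) - 6/5)²/(((0 - 2)/(6 + 3) + 15) + 11))³ = ((0*7 - 6/5)²/((-2/9 + 15) + 11))³ = ((0 - 6/5)²/((-2*⅑ + 15) + 11))³ = ((-6/5)²/((-2/9 + 15) + 11))³ = (36/(25*(133/9 + 11)))³ = (36/(25*(232/9)))³ = ((36/25)*(9/232))³ = (81/1450)³ = 531441/3048625000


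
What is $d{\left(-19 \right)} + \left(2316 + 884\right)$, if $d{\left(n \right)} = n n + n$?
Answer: $3542$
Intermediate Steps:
$d{\left(n \right)} = n + n^{2}$ ($d{\left(n \right)} = n^{2} + n = n + n^{2}$)
$d{\left(-19 \right)} + \left(2316 + 884\right) = - 19 \left(1 - 19\right) + \left(2316 + 884\right) = \left(-19\right) \left(-18\right) + 3200 = 342 + 3200 = 3542$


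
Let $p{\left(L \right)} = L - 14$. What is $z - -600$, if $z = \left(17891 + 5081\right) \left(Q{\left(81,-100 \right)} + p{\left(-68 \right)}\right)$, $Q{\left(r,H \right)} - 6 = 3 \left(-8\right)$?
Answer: $-2296600$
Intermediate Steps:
$Q{\left(r,H \right)} = -18$ ($Q{\left(r,H \right)} = 6 + 3 \left(-8\right) = 6 - 24 = -18$)
$p{\left(L \right)} = -14 + L$
$z = -2297200$ ($z = \left(17891 + 5081\right) \left(-18 - 82\right) = 22972 \left(-18 - 82\right) = 22972 \left(-100\right) = -2297200$)
$z - -600 = -2297200 - -600 = -2297200 + 600 = -2296600$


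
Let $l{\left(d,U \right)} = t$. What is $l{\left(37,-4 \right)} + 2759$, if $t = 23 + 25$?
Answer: $2807$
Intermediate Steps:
$t = 48$
$l{\left(d,U \right)} = 48$
$l{\left(37,-4 \right)} + 2759 = 48 + 2759 = 2807$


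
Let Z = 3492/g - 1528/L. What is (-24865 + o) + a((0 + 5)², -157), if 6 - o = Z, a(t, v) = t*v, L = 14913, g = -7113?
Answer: -1017744501212/35358723 ≈ -28783.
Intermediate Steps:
Z = -20981620/35358723 (Z = 3492/(-7113) - 1528/14913 = 3492*(-1/7113) - 1528*1/14913 = -1164/2371 - 1528/14913 = -20981620/35358723 ≈ -0.59339)
o = 233133958/35358723 (o = 6 - 1*(-20981620/35358723) = 6 + 20981620/35358723 = 233133958/35358723 ≈ 6.5934)
(-24865 + o) + a((0 + 5)², -157) = (-24865 + 233133958/35358723) + (0 + 5)²*(-157) = -878961513437/35358723 + 5²*(-157) = -878961513437/35358723 + 25*(-157) = -878961513437/35358723 - 3925 = -1017744501212/35358723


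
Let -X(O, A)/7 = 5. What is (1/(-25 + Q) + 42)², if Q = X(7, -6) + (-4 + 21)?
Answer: 3258025/1849 ≈ 1762.0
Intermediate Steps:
X(O, A) = -35 (X(O, A) = -7*5 = -35)
Q = -18 (Q = -35 + (-4 + 21) = -35 + 17 = -18)
(1/(-25 + Q) + 42)² = (1/(-25 - 18) + 42)² = (1/(-43) + 42)² = (-1/43 + 42)² = (1805/43)² = 3258025/1849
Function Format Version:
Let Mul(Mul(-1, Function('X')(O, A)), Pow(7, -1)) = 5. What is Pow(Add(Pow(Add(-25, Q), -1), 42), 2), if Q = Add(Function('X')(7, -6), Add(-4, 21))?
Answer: Rational(3258025, 1849) ≈ 1762.0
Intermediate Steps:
Function('X')(O, A) = -35 (Function('X')(O, A) = Mul(-7, 5) = -35)
Q = -18 (Q = Add(-35, Add(-4, 21)) = Add(-35, 17) = -18)
Pow(Add(Pow(Add(-25, Q), -1), 42), 2) = Pow(Add(Pow(Add(-25, -18), -1), 42), 2) = Pow(Add(Pow(-43, -1), 42), 2) = Pow(Add(Rational(-1, 43), 42), 2) = Pow(Rational(1805, 43), 2) = Rational(3258025, 1849)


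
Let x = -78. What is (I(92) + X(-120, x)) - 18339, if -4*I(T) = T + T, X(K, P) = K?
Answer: -18505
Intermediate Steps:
I(T) = -T/2 (I(T) = -(T + T)/4 = -T/2)
(I(92) + X(-120, x)) - 18339 = (-1/2*92 - 120) - 18339 = (-46 - 120) - 18339 = -166 - 18339 = -18505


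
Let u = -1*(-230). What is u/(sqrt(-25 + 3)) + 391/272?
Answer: 23/16 - 115*I*sqrt(22)/11 ≈ 1.4375 - 49.036*I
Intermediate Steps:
u = 230
u/(sqrt(-25 + 3)) + 391/272 = 230/(sqrt(-25 + 3)) + 391/272 = 230/(sqrt(-22)) + 391*(1/272) = 230/((I*sqrt(22))) + 23/16 = 230*(-I*sqrt(22)/22) + 23/16 = -115*I*sqrt(22)/11 + 23/16 = 23/16 - 115*I*sqrt(22)/11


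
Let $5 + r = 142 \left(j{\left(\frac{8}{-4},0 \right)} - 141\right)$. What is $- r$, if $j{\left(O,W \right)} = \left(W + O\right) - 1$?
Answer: $20453$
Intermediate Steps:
$j{\left(O,W \right)} = -1 + O + W$ ($j{\left(O,W \right)} = \left(O + W\right) - 1 = -1 + O + W$)
$r = -20453$ ($r = -5 + 142 \left(\left(-1 + \frac{8}{-4} + 0\right) - 141\right) = -5 + 142 \left(\left(-1 + 8 \left(- \frac{1}{4}\right) + 0\right) - 141\right) = -5 + 142 \left(\left(-1 - 2 + 0\right) - 141\right) = -5 + 142 \left(-3 - 141\right) = -5 + 142 \left(-144\right) = -5 - 20448 = -20453$)
$- r = \left(-1\right) \left(-20453\right) = 20453$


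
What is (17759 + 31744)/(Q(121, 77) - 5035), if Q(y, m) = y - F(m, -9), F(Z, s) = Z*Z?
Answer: -49503/10843 ≈ -4.5654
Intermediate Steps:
F(Z, s) = Z²
Q(y, m) = y - m²
(17759 + 31744)/(Q(121, 77) - 5035) = (17759 + 31744)/((121 - 1*77²) - 5035) = 49503/((121 - 1*5929) - 5035) = 49503/((121 - 5929) - 5035) = 49503/(-5808 - 5035) = 49503/(-10843) = 49503*(-1/10843) = -49503/10843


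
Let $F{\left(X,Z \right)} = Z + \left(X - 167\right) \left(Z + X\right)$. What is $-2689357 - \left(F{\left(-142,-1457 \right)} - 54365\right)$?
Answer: $-3127626$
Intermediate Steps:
$F{\left(X,Z \right)} = Z + \left(-167 + X\right) \left(X + Z\right)$
$-2689357 - \left(F{\left(-142,-1457 \right)} - 54365\right) = -2689357 - \left(\left(\left(-142\right)^{2} - -23714 - -241862 - -206894\right) - 54365\right) = -2689357 - \left(\left(20164 + 23714 + 241862 + 206894\right) - 54365\right) = -2689357 - \left(492634 - 54365\right) = -2689357 - 438269 = -3127626$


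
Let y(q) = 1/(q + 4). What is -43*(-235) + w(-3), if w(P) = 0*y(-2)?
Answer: 10105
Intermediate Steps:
y(q) = 1/(4 + q)
w(P) = 0 (w(P) = 0/(4 - 2) = 0/2 = 0*(½) = 0)
-43*(-235) + w(-3) = -43*(-235) + 0 = 10105 + 0 = 10105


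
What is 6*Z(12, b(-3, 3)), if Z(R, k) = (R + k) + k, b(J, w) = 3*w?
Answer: 180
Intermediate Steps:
Z(R, k) = R + 2*k
6*Z(12, b(-3, 3)) = 6*(12 + 2*(3*3)) = 6*(12 + 2*9) = 6*(12 + 18) = 6*30 = 180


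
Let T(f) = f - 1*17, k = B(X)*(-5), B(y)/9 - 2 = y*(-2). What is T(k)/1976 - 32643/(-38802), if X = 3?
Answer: 11804549/12778792 ≈ 0.92376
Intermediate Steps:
B(y) = 18 - 18*y (B(y) = 18 + 9*(y*(-2)) = 18 + 9*(-2*y) = 18 - 18*y)
k = 180 (k = (18 - 18*3)*(-5) = (18 - 54)*(-5) = -36*(-5) = 180)
T(f) = -17 + f (T(f) = f - 17 = -17 + f)
T(k)/1976 - 32643/(-38802) = (-17 + 180)/1976 - 32643/(-38802) = 163*(1/1976) - 32643*(-1/38802) = 163/1976 + 10881/12934 = 11804549/12778792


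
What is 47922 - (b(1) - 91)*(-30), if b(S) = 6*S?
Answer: 45372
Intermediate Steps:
47922 - (b(1) - 91)*(-30) = 47922 - (6*1 - 91)*(-30) = 47922 - (6 - 91)*(-30) = 47922 - (-85)*(-30) = 47922 - 1*2550 = 47922 - 2550 = 45372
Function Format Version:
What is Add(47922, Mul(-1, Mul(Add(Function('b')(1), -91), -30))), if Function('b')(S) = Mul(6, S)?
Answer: 45372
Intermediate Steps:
Add(47922, Mul(-1, Mul(Add(Function('b')(1), -91), -30))) = Add(47922, Mul(-1, Mul(Add(Mul(6, 1), -91), -30))) = Add(47922, Mul(-1, Mul(Add(6, -91), -30))) = Add(47922, Mul(-1, Mul(-85, -30))) = Add(47922, Mul(-1, 2550)) = Add(47922, -2550) = 45372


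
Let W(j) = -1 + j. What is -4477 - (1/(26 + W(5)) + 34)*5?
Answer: -27883/6 ≈ -4647.2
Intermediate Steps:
-4477 - (1/(26 + W(5)) + 34)*5 = -4477 - (1/(26 + (-1 + 5)) + 34)*5 = -4477 - (1/(26 + 4) + 34)*5 = -4477 - (1/30 + 34)*5 = -4477 - 1021*5/30 = -4477 - 1*1021/6 = -4477 - 1021/6 = -27883/6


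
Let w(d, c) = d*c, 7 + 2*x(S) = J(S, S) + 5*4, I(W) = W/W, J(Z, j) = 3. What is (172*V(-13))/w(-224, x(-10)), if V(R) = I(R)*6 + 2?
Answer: -43/56 ≈ -0.76786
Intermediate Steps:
I(W) = 1
x(S) = 8 (x(S) = -7/2 + (3 + 5*4)/2 = -7/2 + (3 + 20)/2 = -7/2 + (½)*23 = -7/2 + 23/2 = 8)
w(d, c) = c*d
V(R) = 8 (V(R) = 1*6 + 2 = 6 + 2 = 8)
(172*V(-13))/w(-224, x(-10)) = (172*8)/((8*(-224))) = 1376/(-1792) = 1376*(-1/1792) = -43/56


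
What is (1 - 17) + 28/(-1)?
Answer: -44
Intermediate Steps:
(1 - 17) + 28/(-1) = -16 + 28*(-1) = -16 - 28 = -44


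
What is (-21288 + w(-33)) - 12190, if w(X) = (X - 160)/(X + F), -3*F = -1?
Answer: -3280265/98 ≈ -33472.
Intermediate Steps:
F = ⅓ (F = -⅓*(-1) = ⅓ ≈ 0.33333)
w(X) = (-160 + X)/(⅓ + X) (w(X) = (X - 160)/(X + ⅓) = (-160 + X)/(⅓ + X))
(-21288 + w(-33)) - 12190 = (-21288 + 3*(-160 - 33)/(1 + 3*(-33))) - 12190 = (-21288 + 3*(-193)/(1 - 99)) - 12190 = (-21288 + 3*(-193)/(-98)) - 12190 = (-21288 + 3*(-1/98)*(-193)) - 12190 = (-21288 + 579/98) - 12190 = -2085645/98 - 12190 = -3280265/98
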